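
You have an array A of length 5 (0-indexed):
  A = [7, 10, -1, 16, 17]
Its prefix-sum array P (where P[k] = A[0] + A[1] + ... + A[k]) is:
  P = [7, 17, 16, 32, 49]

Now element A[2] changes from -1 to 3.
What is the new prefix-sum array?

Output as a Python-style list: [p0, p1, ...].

Answer: [7, 17, 20, 36, 53]

Derivation:
Change: A[2] -1 -> 3, delta = 4
P[k] for k < 2: unchanged (A[2] not included)
P[k] for k >= 2: shift by delta = 4
  P[0] = 7 + 0 = 7
  P[1] = 17 + 0 = 17
  P[2] = 16 + 4 = 20
  P[3] = 32 + 4 = 36
  P[4] = 49 + 4 = 53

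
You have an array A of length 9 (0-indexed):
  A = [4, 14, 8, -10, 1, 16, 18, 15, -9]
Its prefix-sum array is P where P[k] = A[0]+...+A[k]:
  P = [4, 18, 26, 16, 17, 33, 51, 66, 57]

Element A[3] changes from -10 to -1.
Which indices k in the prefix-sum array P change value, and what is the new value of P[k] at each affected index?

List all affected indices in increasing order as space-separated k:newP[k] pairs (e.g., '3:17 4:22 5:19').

Answer: 3:25 4:26 5:42 6:60 7:75 8:66

Derivation:
P[k] = A[0] + ... + A[k]
P[k] includes A[3] iff k >= 3
Affected indices: 3, 4, ..., 8; delta = 9
  P[3]: 16 + 9 = 25
  P[4]: 17 + 9 = 26
  P[5]: 33 + 9 = 42
  P[6]: 51 + 9 = 60
  P[7]: 66 + 9 = 75
  P[8]: 57 + 9 = 66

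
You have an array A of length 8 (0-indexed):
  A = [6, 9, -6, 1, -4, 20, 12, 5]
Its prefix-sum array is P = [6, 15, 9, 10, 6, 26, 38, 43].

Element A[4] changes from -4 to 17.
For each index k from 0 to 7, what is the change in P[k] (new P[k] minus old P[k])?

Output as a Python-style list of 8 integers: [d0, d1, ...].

Answer: [0, 0, 0, 0, 21, 21, 21, 21]

Derivation:
Element change: A[4] -4 -> 17, delta = 21
For k < 4: P[k] unchanged, delta_P[k] = 0
For k >= 4: P[k] shifts by exactly 21
Delta array: [0, 0, 0, 0, 21, 21, 21, 21]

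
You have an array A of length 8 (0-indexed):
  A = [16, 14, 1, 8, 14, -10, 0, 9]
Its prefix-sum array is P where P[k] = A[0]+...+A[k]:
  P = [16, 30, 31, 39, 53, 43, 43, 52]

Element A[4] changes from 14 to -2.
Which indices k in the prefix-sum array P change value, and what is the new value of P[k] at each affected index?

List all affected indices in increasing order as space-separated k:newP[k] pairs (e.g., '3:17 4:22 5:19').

Answer: 4:37 5:27 6:27 7:36

Derivation:
P[k] = A[0] + ... + A[k]
P[k] includes A[4] iff k >= 4
Affected indices: 4, 5, ..., 7; delta = -16
  P[4]: 53 + -16 = 37
  P[5]: 43 + -16 = 27
  P[6]: 43 + -16 = 27
  P[7]: 52 + -16 = 36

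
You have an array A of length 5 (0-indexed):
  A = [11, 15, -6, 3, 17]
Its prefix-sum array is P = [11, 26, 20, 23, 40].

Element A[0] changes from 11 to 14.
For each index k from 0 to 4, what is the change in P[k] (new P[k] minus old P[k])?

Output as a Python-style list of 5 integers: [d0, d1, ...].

Answer: [3, 3, 3, 3, 3]

Derivation:
Element change: A[0] 11 -> 14, delta = 3
For k < 0: P[k] unchanged, delta_P[k] = 0
For k >= 0: P[k] shifts by exactly 3
Delta array: [3, 3, 3, 3, 3]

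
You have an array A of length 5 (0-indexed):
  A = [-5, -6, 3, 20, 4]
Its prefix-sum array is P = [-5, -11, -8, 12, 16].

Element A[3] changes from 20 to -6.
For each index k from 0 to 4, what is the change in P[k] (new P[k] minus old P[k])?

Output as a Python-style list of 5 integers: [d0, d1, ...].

Answer: [0, 0, 0, -26, -26]

Derivation:
Element change: A[3] 20 -> -6, delta = -26
For k < 3: P[k] unchanged, delta_P[k] = 0
For k >= 3: P[k] shifts by exactly -26
Delta array: [0, 0, 0, -26, -26]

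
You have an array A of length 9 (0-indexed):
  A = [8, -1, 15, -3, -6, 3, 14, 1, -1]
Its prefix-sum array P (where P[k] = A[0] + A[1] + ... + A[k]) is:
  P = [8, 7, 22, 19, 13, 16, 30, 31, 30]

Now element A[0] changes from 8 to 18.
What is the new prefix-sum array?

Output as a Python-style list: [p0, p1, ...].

Change: A[0] 8 -> 18, delta = 10
P[k] for k < 0: unchanged (A[0] not included)
P[k] for k >= 0: shift by delta = 10
  P[0] = 8 + 10 = 18
  P[1] = 7 + 10 = 17
  P[2] = 22 + 10 = 32
  P[3] = 19 + 10 = 29
  P[4] = 13 + 10 = 23
  P[5] = 16 + 10 = 26
  P[6] = 30 + 10 = 40
  P[7] = 31 + 10 = 41
  P[8] = 30 + 10 = 40

Answer: [18, 17, 32, 29, 23, 26, 40, 41, 40]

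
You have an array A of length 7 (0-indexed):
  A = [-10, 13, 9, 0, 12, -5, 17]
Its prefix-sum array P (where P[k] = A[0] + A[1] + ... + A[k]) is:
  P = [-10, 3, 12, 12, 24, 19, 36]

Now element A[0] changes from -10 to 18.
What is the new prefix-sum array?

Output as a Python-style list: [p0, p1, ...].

Change: A[0] -10 -> 18, delta = 28
P[k] for k < 0: unchanged (A[0] not included)
P[k] for k >= 0: shift by delta = 28
  P[0] = -10 + 28 = 18
  P[1] = 3 + 28 = 31
  P[2] = 12 + 28 = 40
  P[3] = 12 + 28 = 40
  P[4] = 24 + 28 = 52
  P[5] = 19 + 28 = 47
  P[6] = 36 + 28 = 64

Answer: [18, 31, 40, 40, 52, 47, 64]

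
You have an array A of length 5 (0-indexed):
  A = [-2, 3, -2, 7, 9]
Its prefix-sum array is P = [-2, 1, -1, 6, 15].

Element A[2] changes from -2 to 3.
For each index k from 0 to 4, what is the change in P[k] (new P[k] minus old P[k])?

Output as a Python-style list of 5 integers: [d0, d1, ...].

Element change: A[2] -2 -> 3, delta = 5
For k < 2: P[k] unchanged, delta_P[k] = 0
For k >= 2: P[k] shifts by exactly 5
Delta array: [0, 0, 5, 5, 5]

Answer: [0, 0, 5, 5, 5]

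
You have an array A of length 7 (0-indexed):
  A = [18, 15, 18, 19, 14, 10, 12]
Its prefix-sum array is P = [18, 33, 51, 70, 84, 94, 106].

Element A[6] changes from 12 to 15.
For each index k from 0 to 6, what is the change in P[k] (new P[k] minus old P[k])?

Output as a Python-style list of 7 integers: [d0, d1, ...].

Answer: [0, 0, 0, 0, 0, 0, 3]

Derivation:
Element change: A[6] 12 -> 15, delta = 3
For k < 6: P[k] unchanged, delta_P[k] = 0
For k >= 6: P[k] shifts by exactly 3
Delta array: [0, 0, 0, 0, 0, 0, 3]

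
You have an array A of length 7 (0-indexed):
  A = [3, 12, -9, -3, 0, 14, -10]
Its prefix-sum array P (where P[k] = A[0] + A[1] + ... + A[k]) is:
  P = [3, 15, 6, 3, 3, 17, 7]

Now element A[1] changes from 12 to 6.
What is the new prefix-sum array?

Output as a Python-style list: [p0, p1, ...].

Change: A[1] 12 -> 6, delta = -6
P[k] for k < 1: unchanged (A[1] not included)
P[k] for k >= 1: shift by delta = -6
  P[0] = 3 + 0 = 3
  P[1] = 15 + -6 = 9
  P[2] = 6 + -6 = 0
  P[3] = 3 + -6 = -3
  P[4] = 3 + -6 = -3
  P[5] = 17 + -6 = 11
  P[6] = 7 + -6 = 1

Answer: [3, 9, 0, -3, -3, 11, 1]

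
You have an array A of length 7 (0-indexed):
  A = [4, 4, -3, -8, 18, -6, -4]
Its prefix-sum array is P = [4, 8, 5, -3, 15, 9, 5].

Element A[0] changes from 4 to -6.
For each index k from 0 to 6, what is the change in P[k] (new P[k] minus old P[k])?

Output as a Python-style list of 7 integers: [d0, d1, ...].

Element change: A[0] 4 -> -6, delta = -10
For k < 0: P[k] unchanged, delta_P[k] = 0
For k >= 0: P[k] shifts by exactly -10
Delta array: [-10, -10, -10, -10, -10, -10, -10]

Answer: [-10, -10, -10, -10, -10, -10, -10]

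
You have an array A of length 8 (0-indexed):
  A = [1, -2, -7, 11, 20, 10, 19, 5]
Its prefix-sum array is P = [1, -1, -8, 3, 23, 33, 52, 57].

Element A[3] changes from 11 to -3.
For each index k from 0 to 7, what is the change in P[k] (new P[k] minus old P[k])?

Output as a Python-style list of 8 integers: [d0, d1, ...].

Answer: [0, 0, 0, -14, -14, -14, -14, -14]

Derivation:
Element change: A[3] 11 -> -3, delta = -14
For k < 3: P[k] unchanged, delta_P[k] = 0
For k >= 3: P[k] shifts by exactly -14
Delta array: [0, 0, 0, -14, -14, -14, -14, -14]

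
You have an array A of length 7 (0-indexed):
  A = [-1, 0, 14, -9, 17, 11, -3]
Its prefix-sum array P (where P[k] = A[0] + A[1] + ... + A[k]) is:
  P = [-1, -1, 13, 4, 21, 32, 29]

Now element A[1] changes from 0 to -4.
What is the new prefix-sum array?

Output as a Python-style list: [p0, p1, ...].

Answer: [-1, -5, 9, 0, 17, 28, 25]

Derivation:
Change: A[1] 0 -> -4, delta = -4
P[k] for k < 1: unchanged (A[1] not included)
P[k] for k >= 1: shift by delta = -4
  P[0] = -1 + 0 = -1
  P[1] = -1 + -4 = -5
  P[2] = 13 + -4 = 9
  P[3] = 4 + -4 = 0
  P[4] = 21 + -4 = 17
  P[5] = 32 + -4 = 28
  P[6] = 29 + -4 = 25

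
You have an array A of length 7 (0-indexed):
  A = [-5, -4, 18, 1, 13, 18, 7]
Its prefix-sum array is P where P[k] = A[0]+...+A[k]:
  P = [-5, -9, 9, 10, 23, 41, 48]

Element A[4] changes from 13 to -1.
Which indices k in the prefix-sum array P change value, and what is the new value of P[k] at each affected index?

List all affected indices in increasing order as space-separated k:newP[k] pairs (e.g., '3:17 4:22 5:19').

P[k] = A[0] + ... + A[k]
P[k] includes A[4] iff k >= 4
Affected indices: 4, 5, ..., 6; delta = -14
  P[4]: 23 + -14 = 9
  P[5]: 41 + -14 = 27
  P[6]: 48 + -14 = 34

Answer: 4:9 5:27 6:34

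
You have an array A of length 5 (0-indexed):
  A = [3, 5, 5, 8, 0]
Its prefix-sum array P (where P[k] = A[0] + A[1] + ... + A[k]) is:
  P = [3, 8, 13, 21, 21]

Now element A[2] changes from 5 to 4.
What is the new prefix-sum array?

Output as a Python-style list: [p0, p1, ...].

Answer: [3, 8, 12, 20, 20]

Derivation:
Change: A[2] 5 -> 4, delta = -1
P[k] for k < 2: unchanged (A[2] not included)
P[k] for k >= 2: shift by delta = -1
  P[0] = 3 + 0 = 3
  P[1] = 8 + 0 = 8
  P[2] = 13 + -1 = 12
  P[3] = 21 + -1 = 20
  P[4] = 21 + -1 = 20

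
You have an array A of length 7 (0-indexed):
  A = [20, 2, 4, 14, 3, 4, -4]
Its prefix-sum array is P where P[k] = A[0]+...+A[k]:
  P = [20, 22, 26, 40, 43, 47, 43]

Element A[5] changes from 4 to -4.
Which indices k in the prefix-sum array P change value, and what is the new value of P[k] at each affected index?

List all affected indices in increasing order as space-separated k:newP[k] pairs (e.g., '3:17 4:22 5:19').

Answer: 5:39 6:35

Derivation:
P[k] = A[0] + ... + A[k]
P[k] includes A[5] iff k >= 5
Affected indices: 5, 6, ..., 6; delta = -8
  P[5]: 47 + -8 = 39
  P[6]: 43 + -8 = 35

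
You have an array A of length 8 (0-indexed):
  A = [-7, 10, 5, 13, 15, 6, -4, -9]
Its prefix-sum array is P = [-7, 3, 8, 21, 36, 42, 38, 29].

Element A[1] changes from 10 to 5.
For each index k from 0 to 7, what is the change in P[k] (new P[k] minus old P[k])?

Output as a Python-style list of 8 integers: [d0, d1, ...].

Element change: A[1] 10 -> 5, delta = -5
For k < 1: P[k] unchanged, delta_P[k] = 0
For k >= 1: P[k] shifts by exactly -5
Delta array: [0, -5, -5, -5, -5, -5, -5, -5]

Answer: [0, -5, -5, -5, -5, -5, -5, -5]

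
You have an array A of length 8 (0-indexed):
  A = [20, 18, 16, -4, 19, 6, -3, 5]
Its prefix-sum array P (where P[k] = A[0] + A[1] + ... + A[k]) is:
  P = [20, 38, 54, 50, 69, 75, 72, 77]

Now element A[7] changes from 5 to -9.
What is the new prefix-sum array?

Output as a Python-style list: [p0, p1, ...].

Answer: [20, 38, 54, 50, 69, 75, 72, 63]

Derivation:
Change: A[7] 5 -> -9, delta = -14
P[k] for k < 7: unchanged (A[7] not included)
P[k] for k >= 7: shift by delta = -14
  P[0] = 20 + 0 = 20
  P[1] = 38 + 0 = 38
  P[2] = 54 + 0 = 54
  P[3] = 50 + 0 = 50
  P[4] = 69 + 0 = 69
  P[5] = 75 + 0 = 75
  P[6] = 72 + 0 = 72
  P[7] = 77 + -14 = 63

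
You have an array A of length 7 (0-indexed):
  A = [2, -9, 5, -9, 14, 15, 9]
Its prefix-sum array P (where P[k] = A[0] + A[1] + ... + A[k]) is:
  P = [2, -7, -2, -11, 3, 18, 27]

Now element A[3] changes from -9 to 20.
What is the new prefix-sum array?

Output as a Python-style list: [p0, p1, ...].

Change: A[3] -9 -> 20, delta = 29
P[k] for k < 3: unchanged (A[3] not included)
P[k] for k >= 3: shift by delta = 29
  P[0] = 2 + 0 = 2
  P[1] = -7 + 0 = -7
  P[2] = -2 + 0 = -2
  P[3] = -11 + 29 = 18
  P[4] = 3 + 29 = 32
  P[5] = 18 + 29 = 47
  P[6] = 27 + 29 = 56

Answer: [2, -7, -2, 18, 32, 47, 56]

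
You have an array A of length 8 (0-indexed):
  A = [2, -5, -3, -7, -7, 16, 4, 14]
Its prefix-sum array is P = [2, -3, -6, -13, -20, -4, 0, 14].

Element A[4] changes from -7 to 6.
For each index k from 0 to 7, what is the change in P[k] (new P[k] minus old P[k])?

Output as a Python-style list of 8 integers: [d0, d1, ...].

Element change: A[4] -7 -> 6, delta = 13
For k < 4: P[k] unchanged, delta_P[k] = 0
For k >= 4: P[k] shifts by exactly 13
Delta array: [0, 0, 0, 0, 13, 13, 13, 13]

Answer: [0, 0, 0, 0, 13, 13, 13, 13]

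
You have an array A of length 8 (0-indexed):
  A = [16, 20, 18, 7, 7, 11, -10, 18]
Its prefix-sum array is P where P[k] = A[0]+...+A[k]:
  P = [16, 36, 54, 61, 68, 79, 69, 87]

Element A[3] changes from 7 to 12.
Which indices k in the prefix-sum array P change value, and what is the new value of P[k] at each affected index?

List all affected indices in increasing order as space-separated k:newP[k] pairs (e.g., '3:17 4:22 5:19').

Answer: 3:66 4:73 5:84 6:74 7:92

Derivation:
P[k] = A[0] + ... + A[k]
P[k] includes A[3] iff k >= 3
Affected indices: 3, 4, ..., 7; delta = 5
  P[3]: 61 + 5 = 66
  P[4]: 68 + 5 = 73
  P[5]: 79 + 5 = 84
  P[6]: 69 + 5 = 74
  P[7]: 87 + 5 = 92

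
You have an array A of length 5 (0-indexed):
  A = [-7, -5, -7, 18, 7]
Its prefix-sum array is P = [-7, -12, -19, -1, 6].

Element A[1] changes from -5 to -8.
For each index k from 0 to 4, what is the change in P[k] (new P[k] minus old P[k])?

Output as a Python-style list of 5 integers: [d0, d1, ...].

Answer: [0, -3, -3, -3, -3]

Derivation:
Element change: A[1] -5 -> -8, delta = -3
For k < 1: P[k] unchanged, delta_P[k] = 0
For k >= 1: P[k] shifts by exactly -3
Delta array: [0, -3, -3, -3, -3]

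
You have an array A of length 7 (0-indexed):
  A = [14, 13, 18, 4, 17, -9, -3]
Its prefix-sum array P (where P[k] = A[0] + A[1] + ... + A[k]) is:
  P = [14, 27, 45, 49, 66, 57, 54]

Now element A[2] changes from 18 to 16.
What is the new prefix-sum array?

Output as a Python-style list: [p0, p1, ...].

Change: A[2] 18 -> 16, delta = -2
P[k] for k < 2: unchanged (A[2] not included)
P[k] for k >= 2: shift by delta = -2
  P[0] = 14 + 0 = 14
  P[1] = 27 + 0 = 27
  P[2] = 45 + -2 = 43
  P[3] = 49 + -2 = 47
  P[4] = 66 + -2 = 64
  P[5] = 57 + -2 = 55
  P[6] = 54 + -2 = 52

Answer: [14, 27, 43, 47, 64, 55, 52]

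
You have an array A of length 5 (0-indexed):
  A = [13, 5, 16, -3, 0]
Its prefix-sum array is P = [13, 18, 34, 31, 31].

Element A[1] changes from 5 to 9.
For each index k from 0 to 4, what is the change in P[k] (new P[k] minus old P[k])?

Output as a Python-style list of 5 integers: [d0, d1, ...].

Answer: [0, 4, 4, 4, 4]

Derivation:
Element change: A[1] 5 -> 9, delta = 4
For k < 1: P[k] unchanged, delta_P[k] = 0
For k >= 1: P[k] shifts by exactly 4
Delta array: [0, 4, 4, 4, 4]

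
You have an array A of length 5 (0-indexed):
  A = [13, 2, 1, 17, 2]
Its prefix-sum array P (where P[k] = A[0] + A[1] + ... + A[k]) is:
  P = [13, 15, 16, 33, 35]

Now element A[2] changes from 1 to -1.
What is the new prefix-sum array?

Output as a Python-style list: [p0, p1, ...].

Answer: [13, 15, 14, 31, 33]

Derivation:
Change: A[2] 1 -> -1, delta = -2
P[k] for k < 2: unchanged (A[2] not included)
P[k] for k >= 2: shift by delta = -2
  P[0] = 13 + 0 = 13
  P[1] = 15 + 0 = 15
  P[2] = 16 + -2 = 14
  P[3] = 33 + -2 = 31
  P[4] = 35 + -2 = 33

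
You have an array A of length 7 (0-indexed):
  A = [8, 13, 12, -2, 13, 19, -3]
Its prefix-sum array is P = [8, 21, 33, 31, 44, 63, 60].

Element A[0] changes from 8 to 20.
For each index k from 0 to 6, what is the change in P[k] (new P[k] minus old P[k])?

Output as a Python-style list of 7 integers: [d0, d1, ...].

Answer: [12, 12, 12, 12, 12, 12, 12]

Derivation:
Element change: A[0] 8 -> 20, delta = 12
For k < 0: P[k] unchanged, delta_P[k] = 0
For k >= 0: P[k] shifts by exactly 12
Delta array: [12, 12, 12, 12, 12, 12, 12]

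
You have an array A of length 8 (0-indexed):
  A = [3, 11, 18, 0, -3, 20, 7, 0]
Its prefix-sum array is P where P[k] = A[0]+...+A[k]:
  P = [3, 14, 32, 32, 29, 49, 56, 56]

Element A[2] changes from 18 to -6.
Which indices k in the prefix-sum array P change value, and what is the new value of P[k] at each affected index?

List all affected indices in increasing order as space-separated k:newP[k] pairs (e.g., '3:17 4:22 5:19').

Answer: 2:8 3:8 4:5 5:25 6:32 7:32

Derivation:
P[k] = A[0] + ... + A[k]
P[k] includes A[2] iff k >= 2
Affected indices: 2, 3, ..., 7; delta = -24
  P[2]: 32 + -24 = 8
  P[3]: 32 + -24 = 8
  P[4]: 29 + -24 = 5
  P[5]: 49 + -24 = 25
  P[6]: 56 + -24 = 32
  P[7]: 56 + -24 = 32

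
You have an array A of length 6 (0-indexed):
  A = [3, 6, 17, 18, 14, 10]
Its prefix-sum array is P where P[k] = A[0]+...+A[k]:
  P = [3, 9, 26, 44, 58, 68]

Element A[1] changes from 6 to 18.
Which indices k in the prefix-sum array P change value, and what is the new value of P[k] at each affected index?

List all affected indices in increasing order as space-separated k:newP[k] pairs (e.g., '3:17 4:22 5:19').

P[k] = A[0] + ... + A[k]
P[k] includes A[1] iff k >= 1
Affected indices: 1, 2, ..., 5; delta = 12
  P[1]: 9 + 12 = 21
  P[2]: 26 + 12 = 38
  P[3]: 44 + 12 = 56
  P[4]: 58 + 12 = 70
  P[5]: 68 + 12 = 80

Answer: 1:21 2:38 3:56 4:70 5:80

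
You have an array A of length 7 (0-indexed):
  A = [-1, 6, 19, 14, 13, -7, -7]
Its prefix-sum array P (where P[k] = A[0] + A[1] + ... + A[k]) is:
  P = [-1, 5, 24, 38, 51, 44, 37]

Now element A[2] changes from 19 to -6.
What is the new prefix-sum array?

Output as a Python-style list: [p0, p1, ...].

Answer: [-1, 5, -1, 13, 26, 19, 12]

Derivation:
Change: A[2] 19 -> -6, delta = -25
P[k] for k < 2: unchanged (A[2] not included)
P[k] for k >= 2: shift by delta = -25
  P[0] = -1 + 0 = -1
  P[1] = 5 + 0 = 5
  P[2] = 24 + -25 = -1
  P[3] = 38 + -25 = 13
  P[4] = 51 + -25 = 26
  P[5] = 44 + -25 = 19
  P[6] = 37 + -25 = 12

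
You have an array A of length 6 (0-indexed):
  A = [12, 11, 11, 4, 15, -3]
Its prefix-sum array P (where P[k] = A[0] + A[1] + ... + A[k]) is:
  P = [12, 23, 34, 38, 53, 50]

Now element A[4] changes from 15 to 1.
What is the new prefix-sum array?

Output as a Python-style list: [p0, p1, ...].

Change: A[4] 15 -> 1, delta = -14
P[k] for k < 4: unchanged (A[4] not included)
P[k] for k >= 4: shift by delta = -14
  P[0] = 12 + 0 = 12
  P[1] = 23 + 0 = 23
  P[2] = 34 + 0 = 34
  P[3] = 38 + 0 = 38
  P[4] = 53 + -14 = 39
  P[5] = 50 + -14 = 36

Answer: [12, 23, 34, 38, 39, 36]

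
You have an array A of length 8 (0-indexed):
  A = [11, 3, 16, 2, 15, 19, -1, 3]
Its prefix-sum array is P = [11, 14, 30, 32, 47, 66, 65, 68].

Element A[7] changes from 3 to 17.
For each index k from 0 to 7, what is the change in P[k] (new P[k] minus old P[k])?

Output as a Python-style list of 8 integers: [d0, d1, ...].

Element change: A[7] 3 -> 17, delta = 14
For k < 7: P[k] unchanged, delta_P[k] = 0
For k >= 7: P[k] shifts by exactly 14
Delta array: [0, 0, 0, 0, 0, 0, 0, 14]

Answer: [0, 0, 0, 0, 0, 0, 0, 14]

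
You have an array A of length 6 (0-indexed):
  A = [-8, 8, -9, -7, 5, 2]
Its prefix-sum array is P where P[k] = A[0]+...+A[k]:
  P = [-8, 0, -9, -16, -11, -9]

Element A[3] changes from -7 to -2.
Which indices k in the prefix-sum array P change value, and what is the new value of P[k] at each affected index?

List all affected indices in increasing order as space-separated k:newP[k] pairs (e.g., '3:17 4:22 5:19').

P[k] = A[0] + ... + A[k]
P[k] includes A[3] iff k >= 3
Affected indices: 3, 4, ..., 5; delta = 5
  P[3]: -16 + 5 = -11
  P[4]: -11 + 5 = -6
  P[5]: -9 + 5 = -4

Answer: 3:-11 4:-6 5:-4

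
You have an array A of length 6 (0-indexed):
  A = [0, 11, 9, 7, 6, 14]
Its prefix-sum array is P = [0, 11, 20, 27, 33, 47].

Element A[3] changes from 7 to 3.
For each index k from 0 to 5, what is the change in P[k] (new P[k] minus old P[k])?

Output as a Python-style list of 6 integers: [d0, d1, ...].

Answer: [0, 0, 0, -4, -4, -4]

Derivation:
Element change: A[3] 7 -> 3, delta = -4
For k < 3: P[k] unchanged, delta_P[k] = 0
For k >= 3: P[k] shifts by exactly -4
Delta array: [0, 0, 0, -4, -4, -4]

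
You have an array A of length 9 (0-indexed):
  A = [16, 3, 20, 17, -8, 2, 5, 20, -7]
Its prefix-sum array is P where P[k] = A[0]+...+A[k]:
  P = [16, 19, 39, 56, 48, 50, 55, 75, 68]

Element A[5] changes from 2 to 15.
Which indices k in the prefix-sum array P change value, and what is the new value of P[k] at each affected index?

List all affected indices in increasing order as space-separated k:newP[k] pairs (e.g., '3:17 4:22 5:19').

P[k] = A[0] + ... + A[k]
P[k] includes A[5] iff k >= 5
Affected indices: 5, 6, ..., 8; delta = 13
  P[5]: 50 + 13 = 63
  P[6]: 55 + 13 = 68
  P[7]: 75 + 13 = 88
  P[8]: 68 + 13 = 81

Answer: 5:63 6:68 7:88 8:81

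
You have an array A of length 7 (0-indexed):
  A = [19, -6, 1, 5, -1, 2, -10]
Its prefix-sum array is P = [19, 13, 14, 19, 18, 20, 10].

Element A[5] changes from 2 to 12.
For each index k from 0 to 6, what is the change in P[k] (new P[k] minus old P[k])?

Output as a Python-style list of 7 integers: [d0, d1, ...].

Element change: A[5] 2 -> 12, delta = 10
For k < 5: P[k] unchanged, delta_P[k] = 0
For k >= 5: P[k] shifts by exactly 10
Delta array: [0, 0, 0, 0, 0, 10, 10]

Answer: [0, 0, 0, 0, 0, 10, 10]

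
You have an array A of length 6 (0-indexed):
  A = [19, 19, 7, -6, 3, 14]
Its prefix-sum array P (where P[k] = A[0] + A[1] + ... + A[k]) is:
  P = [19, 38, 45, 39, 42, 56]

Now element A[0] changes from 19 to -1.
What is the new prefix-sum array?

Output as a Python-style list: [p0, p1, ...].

Change: A[0] 19 -> -1, delta = -20
P[k] for k < 0: unchanged (A[0] not included)
P[k] for k >= 0: shift by delta = -20
  P[0] = 19 + -20 = -1
  P[1] = 38 + -20 = 18
  P[2] = 45 + -20 = 25
  P[3] = 39 + -20 = 19
  P[4] = 42 + -20 = 22
  P[5] = 56 + -20 = 36

Answer: [-1, 18, 25, 19, 22, 36]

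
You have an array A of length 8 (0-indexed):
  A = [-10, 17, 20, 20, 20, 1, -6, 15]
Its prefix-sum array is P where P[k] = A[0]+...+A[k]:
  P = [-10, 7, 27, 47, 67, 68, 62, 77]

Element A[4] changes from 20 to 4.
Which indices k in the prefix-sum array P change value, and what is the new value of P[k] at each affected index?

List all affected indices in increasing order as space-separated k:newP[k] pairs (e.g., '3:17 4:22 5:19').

P[k] = A[0] + ... + A[k]
P[k] includes A[4] iff k >= 4
Affected indices: 4, 5, ..., 7; delta = -16
  P[4]: 67 + -16 = 51
  P[5]: 68 + -16 = 52
  P[6]: 62 + -16 = 46
  P[7]: 77 + -16 = 61

Answer: 4:51 5:52 6:46 7:61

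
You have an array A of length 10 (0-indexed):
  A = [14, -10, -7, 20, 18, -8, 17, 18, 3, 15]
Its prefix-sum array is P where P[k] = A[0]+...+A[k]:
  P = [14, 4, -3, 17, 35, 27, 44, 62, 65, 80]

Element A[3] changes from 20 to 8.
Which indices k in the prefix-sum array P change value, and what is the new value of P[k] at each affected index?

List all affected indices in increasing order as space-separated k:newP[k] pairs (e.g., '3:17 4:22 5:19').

Answer: 3:5 4:23 5:15 6:32 7:50 8:53 9:68

Derivation:
P[k] = A[0] + ... + A[k]
P[k] includes A[3] iff k >= 3
Affected indices: 3, 4, ..., 9; delta = -12
  P[3]: 17 + -12 = 5
  P[4]: 35 + -12 = 23
  P[5]: 27 + -12 = 15
  P[6]: 44 + -12 = 32
  P[7]: 62 + -12 = 50
  P[8]: 65 + -12 = 53
  P[9]: 80 + -12 = 68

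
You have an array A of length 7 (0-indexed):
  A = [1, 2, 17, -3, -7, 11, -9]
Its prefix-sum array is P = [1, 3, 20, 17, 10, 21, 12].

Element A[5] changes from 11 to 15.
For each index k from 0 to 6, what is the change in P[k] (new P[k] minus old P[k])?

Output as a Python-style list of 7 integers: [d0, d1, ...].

Answer: [0, 0, 0, 0, 0, 4, 4]

Derivation:
Element change: A[5] 11 -> 15, delta = 4
For k < 5: P[k] unchanged, delta_P[k] = 0
For k >= 5: P[k] shifts by exactly 4
Delta array: [0, 0, 0, 0, 0, 4, 4]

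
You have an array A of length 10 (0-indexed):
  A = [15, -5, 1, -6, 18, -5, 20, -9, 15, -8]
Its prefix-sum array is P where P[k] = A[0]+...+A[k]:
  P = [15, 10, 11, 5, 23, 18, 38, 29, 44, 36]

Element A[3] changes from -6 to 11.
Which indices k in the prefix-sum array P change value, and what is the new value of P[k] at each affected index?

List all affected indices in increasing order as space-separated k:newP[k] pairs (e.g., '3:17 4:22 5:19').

P[k] = A[0] + ... + A[k]
P[k] includes A[3] iff k >= 3
Affected indices: 3, 4, ..., 9; delta = 17
  P[3]: 5 + 17 = 22
  P[4]: 23 + 17 = 40
  P[5]: 18 + 17 = 35
  P[6]: 38 + 17 = 55
  P[7]: 29 + 17 = 46
  P[8]: 44 + 17 = 61
  P[9]: 36 + 17 = 53

Answer: 3:22 4:40 5:35 6:55 7:46 8:61 9:53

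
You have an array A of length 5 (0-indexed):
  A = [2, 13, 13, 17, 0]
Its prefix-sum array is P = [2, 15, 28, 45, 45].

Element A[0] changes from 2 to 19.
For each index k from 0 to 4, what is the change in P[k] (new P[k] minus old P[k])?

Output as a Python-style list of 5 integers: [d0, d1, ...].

Answer: [17, 17, 17, 17, 17]

Derivation:
Element change: A[0] 2 -> 19, delta = 17
For k < 0: P[k] unchanged, delta_P[k] = 0
For k >= 0: P[k] shifts by exactly 17
Delta array: [17, 17, 17, 17, 17]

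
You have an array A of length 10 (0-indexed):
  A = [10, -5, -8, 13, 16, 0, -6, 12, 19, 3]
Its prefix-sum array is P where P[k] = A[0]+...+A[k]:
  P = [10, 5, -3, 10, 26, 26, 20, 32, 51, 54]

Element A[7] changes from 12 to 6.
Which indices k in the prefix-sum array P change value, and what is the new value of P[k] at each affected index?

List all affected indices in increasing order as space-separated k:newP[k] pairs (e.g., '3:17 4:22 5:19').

P[k] = A[0] + ... + A[k]
P[k] includes A[7] iff k >= 7
Affected indices: 7, 8, ..., 9; delta = -6
  P[7]: 32 + -6 = 26
  P[8]: 51 + -6 = 45
  P[9]: 54 + -6 = 48

Answer: 7:26 8:45 9:48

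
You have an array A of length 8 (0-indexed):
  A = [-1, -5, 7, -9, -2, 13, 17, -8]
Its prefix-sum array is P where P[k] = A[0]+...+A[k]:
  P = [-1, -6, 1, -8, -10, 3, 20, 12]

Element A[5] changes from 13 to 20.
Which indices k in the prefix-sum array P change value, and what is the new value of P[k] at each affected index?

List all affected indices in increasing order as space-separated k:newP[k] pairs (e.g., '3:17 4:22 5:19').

Answer: 5:10 6:27 7:19

Derivation:
P[k] = A[0] + ... + A[k]
P[k] includes A[5] iff k >= 5
Affected indices: 5, 6, ..., 7; delta = 7
  P[5]: 3 + 7 = 10
  P[6]: 20 + 7 = 27
  P[7]: 12 + 7 = 19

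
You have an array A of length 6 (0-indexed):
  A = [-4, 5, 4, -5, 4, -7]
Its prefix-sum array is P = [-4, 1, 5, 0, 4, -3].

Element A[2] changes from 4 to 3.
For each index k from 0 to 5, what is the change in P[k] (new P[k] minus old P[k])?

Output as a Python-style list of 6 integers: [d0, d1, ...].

Element change: A[2] 4 -> 3, delta = -1
For k < 2: P[k] unchanged, delta_P[k] = 0
For k >= 2: P[k] shifts by exactly -1
Delta array: [0, 0, -1, -1, -1, -1]

Answer: [0, 0, -1, -1, -1, -1]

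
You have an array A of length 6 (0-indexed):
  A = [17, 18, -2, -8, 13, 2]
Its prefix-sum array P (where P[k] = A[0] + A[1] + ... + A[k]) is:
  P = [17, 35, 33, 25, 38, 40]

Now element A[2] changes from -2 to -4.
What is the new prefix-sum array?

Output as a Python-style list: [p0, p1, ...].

Answer: [17, 35, 31, 23, 36, 38]

Derivation:
Change: A[2] -2 -> -4, delta = -2
P[k] for k < 2: unchanged (A[2] not included)
P[k] for k >= 2: shift by delta = -2
  P[0] = 17 + 0 = 17
  P[1] = 35 + 0 = 35
  P[2] = 33 + -2 = 31
  P[3] = 25 + -2 = 23
  P[4] = 38 + -2 = 36
  P[5] = 40 + -2 = 38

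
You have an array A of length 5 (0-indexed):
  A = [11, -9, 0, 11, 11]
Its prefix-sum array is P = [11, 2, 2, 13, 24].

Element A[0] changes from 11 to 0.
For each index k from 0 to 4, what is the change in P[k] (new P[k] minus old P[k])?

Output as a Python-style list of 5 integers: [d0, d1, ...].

Element change: A[0] 11 -> 0, delta = -11
For k < 0: P[k] unchanged, delta_P[k] = 0
For k >= 0: P[k] shifts by exactly -11
Delta array: [-11, -11, -11, -11, -11]

Answer: [-11, -11, -11, -11, -11]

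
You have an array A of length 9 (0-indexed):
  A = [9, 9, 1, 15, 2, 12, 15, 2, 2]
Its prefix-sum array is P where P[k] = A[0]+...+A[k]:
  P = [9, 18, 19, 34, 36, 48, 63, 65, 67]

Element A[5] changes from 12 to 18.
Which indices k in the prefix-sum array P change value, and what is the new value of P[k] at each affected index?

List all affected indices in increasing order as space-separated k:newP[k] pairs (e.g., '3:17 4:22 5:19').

P[k] = A[0] + ... + A[k]
P[k] includes A[5] iff k >= 5
Affected indices: 5, 6, ..., 8; delta = 6
  P[5]: 48 + 6 = 54
  P[6]: 63 + 6 = 69
  P[7]: 65 + 6 = 71
  P[8]: 67 + 6 = 73

Answer: 5:54 6:69 7:71 8:73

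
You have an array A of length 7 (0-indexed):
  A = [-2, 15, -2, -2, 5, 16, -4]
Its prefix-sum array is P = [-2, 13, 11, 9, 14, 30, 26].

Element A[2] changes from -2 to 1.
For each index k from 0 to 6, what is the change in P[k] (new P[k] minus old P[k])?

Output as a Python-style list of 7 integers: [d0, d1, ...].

Answer: [0, 0, 3, 3, 3, 3, 3]

Derivation:
Element change: A[2] -2 -> 1, delta = 3
For k < 2: P[k] unchanged, delta_P[k] = 0
For k >= 2: P[k] shifts by exactly 3
Delta array: [0, 0, 3, 3, 3, 3, 3]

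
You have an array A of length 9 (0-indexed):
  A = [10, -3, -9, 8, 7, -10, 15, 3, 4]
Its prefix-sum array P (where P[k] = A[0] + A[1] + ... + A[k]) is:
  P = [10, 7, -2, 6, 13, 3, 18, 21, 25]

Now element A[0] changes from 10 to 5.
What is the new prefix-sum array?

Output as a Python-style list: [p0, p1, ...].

Change: A[0] 10 -> 5, delta = -5
P[k] for k < 0: unchanged (A[0] not included)
P[k] for k >= 0: shift by delta = -5
  P[0] = 10 + -5 = 5
  P[1] = 7 + -5 = 2
  P[2] = -2 + -5 = -7
  P[3] = 6 + -5 = 1
  P[4] = 13 + -5 = 8
  P[5] = 3 + -5 = -2
  P[6] = 18 + -5 = 13
  P[7] = 21 + -5 = 16
  P[8] = 25 + -5 = 20

Answer: [5, 2, -7, 1, 8, -2, 13, 16, 20]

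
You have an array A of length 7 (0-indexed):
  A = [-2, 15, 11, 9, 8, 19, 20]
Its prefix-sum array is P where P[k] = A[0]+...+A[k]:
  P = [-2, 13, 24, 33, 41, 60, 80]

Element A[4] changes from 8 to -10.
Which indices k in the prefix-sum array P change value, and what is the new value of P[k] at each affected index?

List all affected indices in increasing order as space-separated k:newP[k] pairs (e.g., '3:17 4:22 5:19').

P[k] = A[0] + ... + A[k]
P[k] includes A[4] iff k >= 4
Affected indices: 4, 5, ..., 6; delta = -18
  P[4]: 41 + -18 = 23
  P[5]: 60 + -18 = 42
  P[6]: 80 + -18 = 62

Answer: 4:23 5:42 6:62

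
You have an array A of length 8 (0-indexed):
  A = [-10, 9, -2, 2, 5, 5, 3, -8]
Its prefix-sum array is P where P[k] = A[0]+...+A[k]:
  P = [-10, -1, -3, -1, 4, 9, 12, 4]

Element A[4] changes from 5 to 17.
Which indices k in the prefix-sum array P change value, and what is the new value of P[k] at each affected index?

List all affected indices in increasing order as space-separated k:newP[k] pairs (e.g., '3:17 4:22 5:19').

Answer: 4:16 5:21 6:24 7:16

Derivation:
P[k] = A[0] + ... + A[k]
P[k] includes A[4] iff k >= 4
Affected indices: 4, 5, ..., 7; delta = 12
  P[4]: 4 + 12 = 16
  P[5]: 9 + 12 = 21
  P[6]: 12 + 12 = 24
  P[7]: 4 + 12 = 16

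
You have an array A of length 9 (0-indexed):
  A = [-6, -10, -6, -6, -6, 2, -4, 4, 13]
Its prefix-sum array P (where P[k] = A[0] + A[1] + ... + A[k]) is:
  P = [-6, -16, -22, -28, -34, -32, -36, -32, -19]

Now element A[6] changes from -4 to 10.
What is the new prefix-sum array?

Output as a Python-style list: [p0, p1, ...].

Change: A[6] -4 -> 10, delta = 14
P[k] for k < 6: unchanged (A[6] not included)
P[k] for k >= 6: shift by delta = 14
  P[0] = -6 + 0 = -6
  P[1] = -16 + 0 = -16
  P[2] = -22 + 0 = -22
  P[3] = -28 + 0 = -28
  P[4] = -34 + 0 = -34
  P[5] = -32 + 0 = -32
  P[6] = -36 + 14 = -22
  P[7] = -32 + 14 = -18
  P[8] = -19 + 14 = -5

Answer: [-6, -16, -22, -28, -34, -32, -22, -18, -5]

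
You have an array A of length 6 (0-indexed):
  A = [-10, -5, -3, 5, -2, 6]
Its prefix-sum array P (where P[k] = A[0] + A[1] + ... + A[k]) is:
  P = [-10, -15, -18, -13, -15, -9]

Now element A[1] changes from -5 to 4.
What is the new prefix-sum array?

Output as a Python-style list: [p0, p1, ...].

Answer: [-10, -6, -9, -4, -6, 0]

Derivation:
Change: A[1] -5 -> 4, delta = 9
P[k] for k < 1: unchanged (A[1] not included)
P[k] for k >= 1: shift by delta = 9
  P[0] = -10 + 0 = -10
  P[1] = -15 + 9 = -6
  P[2] = -18 + 9 = -9
  P[3] = -13 + 9 = -4
  P[4] = -15 + 9 = -6
  P[5] = -9 + 9 = 0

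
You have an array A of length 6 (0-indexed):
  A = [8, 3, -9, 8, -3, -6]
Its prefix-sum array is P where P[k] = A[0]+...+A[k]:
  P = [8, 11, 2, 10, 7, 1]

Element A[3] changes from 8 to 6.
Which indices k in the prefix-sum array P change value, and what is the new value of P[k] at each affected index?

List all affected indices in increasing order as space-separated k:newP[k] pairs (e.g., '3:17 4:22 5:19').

Answer: 3:8 4:5 5:-1

Derivation:
P[k] = A[0] + ... + A[k]
P[k] includes A[3] iff k >= 3
Affected indices: 3, 4, ..., 5; delta = -2
  P[3]: 10 + -2 = 8
  P[4]: 7 + -2 = 5
  P[5]: 1 + -2 = -1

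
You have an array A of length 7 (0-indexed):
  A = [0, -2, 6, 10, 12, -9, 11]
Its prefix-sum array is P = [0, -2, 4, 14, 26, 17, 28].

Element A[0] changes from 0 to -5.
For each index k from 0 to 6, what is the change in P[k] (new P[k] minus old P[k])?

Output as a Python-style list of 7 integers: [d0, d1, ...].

Answer: [-5, -5, -5, -5, -5, -5, -5]

Derivation:
Element change: A[0] 0 -> -5, delta = -5
For k < 0: P[k] unchanged, delta_P[k] = 0
For k >= 0: P[k] shifts by exactly -5
Delta array: [-5, -5, -5, -5, -5, -5, -5]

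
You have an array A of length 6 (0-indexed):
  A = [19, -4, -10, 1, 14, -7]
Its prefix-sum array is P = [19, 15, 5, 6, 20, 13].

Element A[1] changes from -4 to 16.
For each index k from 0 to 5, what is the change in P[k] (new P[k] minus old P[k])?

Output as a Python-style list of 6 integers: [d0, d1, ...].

Answer: [0, 20, 20, 20, 20, 20]

Derivation:
Element change: A[1] -4 -> 16, delta = 20
For k < 1: P[k] unchanged, delta_P[k] = 0
For k >= 1: P[k] shifts by exactly 20
Delta array: [0, 20, 20, 20, 20, 20]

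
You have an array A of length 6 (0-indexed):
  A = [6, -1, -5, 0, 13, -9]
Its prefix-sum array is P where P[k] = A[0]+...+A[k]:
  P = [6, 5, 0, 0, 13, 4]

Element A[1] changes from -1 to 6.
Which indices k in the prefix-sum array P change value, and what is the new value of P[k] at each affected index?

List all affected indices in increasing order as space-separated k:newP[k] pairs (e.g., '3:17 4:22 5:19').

P[k] = A[0] + ... + A[k]
P[k] includes A[1] iff k >= 1
Affected indices: 1, 2, ..., 5; delta = 7
  P[1]: 5 + 7 = 12
  P[2]: 0 + 7 = 7
  P[3]: 0 + 7 = 7
  P[4]: 13 + 7 = 20
  P[5]: 4 + 7 = 11

Answer: 1:12 2:7 3:7 4:20 5:11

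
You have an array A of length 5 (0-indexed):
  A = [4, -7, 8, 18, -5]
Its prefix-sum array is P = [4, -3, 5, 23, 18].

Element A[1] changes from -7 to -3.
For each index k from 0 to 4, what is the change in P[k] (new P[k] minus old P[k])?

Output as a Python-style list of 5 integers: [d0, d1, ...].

Answer: [0, 4, 4, 4, 4]

Derivation:
Element change: A[1] -7 -> -3, delta = 4
For k < 1: P[k] unchanged, delta_P[k] = 0
For k >= 1: P[k] shifts by exactly 4
Delta array: [0, 4, 4, 4, 4]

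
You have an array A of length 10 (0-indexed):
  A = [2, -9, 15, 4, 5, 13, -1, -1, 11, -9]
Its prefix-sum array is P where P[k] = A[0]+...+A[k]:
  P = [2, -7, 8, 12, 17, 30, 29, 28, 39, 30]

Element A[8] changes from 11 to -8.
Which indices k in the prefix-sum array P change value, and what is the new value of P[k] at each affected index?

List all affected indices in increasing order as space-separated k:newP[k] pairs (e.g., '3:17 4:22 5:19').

Answer: 8:20 9:11

Derivation:
P[k] = A[0] + ... + A[k]
P[k] includes A[8] iff k >= 8
Affected indices: 8, 9, ..., 9; delta = -19
  P[8]: 39 + -19 = 20
  P[9]: 30 + -19 = 11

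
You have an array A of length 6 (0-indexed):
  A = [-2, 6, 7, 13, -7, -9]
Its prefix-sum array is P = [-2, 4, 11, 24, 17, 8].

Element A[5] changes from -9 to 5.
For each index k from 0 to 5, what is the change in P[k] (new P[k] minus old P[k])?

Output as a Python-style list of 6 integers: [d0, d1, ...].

Element change: A[5] -9 -> 5, delta = 14
For k < 5: P[k] unchanged, delta_P[k] = 0
For k >= 5: P[k] shifts by exactly 14
Delta array: [0, 0, 0, 0, 0, 14]

Answer: [0, 0, 0, 0, 0, 14]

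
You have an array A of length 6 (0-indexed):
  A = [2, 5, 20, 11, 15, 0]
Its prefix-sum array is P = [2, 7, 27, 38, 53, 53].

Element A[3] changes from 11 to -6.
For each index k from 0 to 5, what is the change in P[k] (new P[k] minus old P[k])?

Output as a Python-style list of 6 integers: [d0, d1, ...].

Answer: [0, 0, 0, -17, -17, -17]

Derivation:
Element change: A[3] 11 -> -6, delta = -17
For k < 3: P[k] unchanged, delta_P[k] = 0
For k >= 3: P[k] shifts by exactly -17
Delta array: [0, 0, 0, -17, -17, -17]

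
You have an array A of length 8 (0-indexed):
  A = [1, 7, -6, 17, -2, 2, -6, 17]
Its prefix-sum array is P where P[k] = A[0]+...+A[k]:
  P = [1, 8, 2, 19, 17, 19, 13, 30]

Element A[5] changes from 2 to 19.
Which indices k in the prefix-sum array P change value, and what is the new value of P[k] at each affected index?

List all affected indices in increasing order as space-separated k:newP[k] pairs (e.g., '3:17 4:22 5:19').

P[k] = A[0] + ... + A[k]
P[k] includes A[5] iff k >= 5
Affected indices: 5, 6, ..., 7; delta = 17
  P[5]: 19 + 17 = 36
  P[6]: 13 + 17 = 30
  P[7]: 30 + 17 = 47

Answer: 5:36 6:30 7:47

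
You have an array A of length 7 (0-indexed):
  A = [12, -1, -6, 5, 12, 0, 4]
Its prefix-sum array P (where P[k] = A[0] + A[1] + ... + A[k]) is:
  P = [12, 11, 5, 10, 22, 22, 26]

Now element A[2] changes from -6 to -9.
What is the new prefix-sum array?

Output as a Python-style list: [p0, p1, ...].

Change: A[2] -6 -> -9, delta = -3
P[k] for k < 2: unchanged (A[2] not included)
P[k] for k >= 2: shift by delta = -3
  P[0] = 12 + 0 = 12
  P[1] = 11 + 0 = 11
  P[2] = 5 + -3 = 2
  P[3] = 10 + -3 = 7
  P[4] = 22 + -3 = 19
  P[5] = 22 + -3 = 19
  P[6] = 26 + -3 = 23

Answer: [12, 11, 2, 7, 19, 19, 23]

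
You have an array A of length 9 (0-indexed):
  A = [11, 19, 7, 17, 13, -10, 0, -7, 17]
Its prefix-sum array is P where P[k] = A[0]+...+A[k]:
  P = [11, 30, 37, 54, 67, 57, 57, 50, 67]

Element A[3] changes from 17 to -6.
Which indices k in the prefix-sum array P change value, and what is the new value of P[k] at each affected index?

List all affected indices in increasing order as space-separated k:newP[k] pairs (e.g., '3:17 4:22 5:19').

P[k] = A[0] + ... + A[k]
P[k] includes A[3] iff k >= 3
Affected indices: 3, 4, ..., 8; delta = -23
  P[3]: 54 + -23 = 31
  P[4]: 67 + -23 = 44
  P[5]: 57 + -23 = 34
  P[6]: 57 + -23 = 34
  P[7]: 50 + -23 = 27
  P[8]: 67 + -23 = 44

Answer: 3:31 4:44 5:34 6:34 7:27 8:44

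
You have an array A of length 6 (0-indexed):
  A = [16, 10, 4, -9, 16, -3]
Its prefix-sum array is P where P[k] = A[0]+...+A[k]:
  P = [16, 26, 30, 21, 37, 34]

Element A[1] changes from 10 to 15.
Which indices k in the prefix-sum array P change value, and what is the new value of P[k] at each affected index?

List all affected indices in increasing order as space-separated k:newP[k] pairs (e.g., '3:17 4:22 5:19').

Answer: 1:31 2:35 3:26 4:42 5:39

Derivation:
P[k] = A[0] + ... + A[k]
P[k] includes A[1] iff k >= 1
Affected indices: 1, 2, ..., 5; delta = 5
  P[1]: 26 + 5 = 31
  P[2]: 30 + 5 = 35
  P[3]: 21 + 5 = 26
  P[4]: 37 + 5 = 42
  P[5]: 34 + 5 = 39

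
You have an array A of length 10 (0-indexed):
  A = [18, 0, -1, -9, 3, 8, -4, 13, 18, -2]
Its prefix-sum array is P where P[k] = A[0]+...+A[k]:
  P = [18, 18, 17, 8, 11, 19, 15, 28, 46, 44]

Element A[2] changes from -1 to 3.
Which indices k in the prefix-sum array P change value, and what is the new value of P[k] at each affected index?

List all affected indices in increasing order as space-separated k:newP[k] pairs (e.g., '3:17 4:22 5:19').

P[k] = A[0] + ... + A[k]
P[k] includes A[2] iff k >= 2
Affected indices: 2, 3, ..., 9; delta = 4
  P[2]: 17 + 4 = 21
  P[3]: 8 + 4 = 12
  P[4]: 11 + 4 = 15
  P[5]: 19 + 4 = 23
  P[6]: 15 + 4 = 19
  P[7]: 28 + 4 = 32
  P[8]: 46 + 4 = 50
  P[9]: 44 + 4 = 48

Answer: 2:21 3:12 4:15 5:23 6:19 7:32 8:50 9:48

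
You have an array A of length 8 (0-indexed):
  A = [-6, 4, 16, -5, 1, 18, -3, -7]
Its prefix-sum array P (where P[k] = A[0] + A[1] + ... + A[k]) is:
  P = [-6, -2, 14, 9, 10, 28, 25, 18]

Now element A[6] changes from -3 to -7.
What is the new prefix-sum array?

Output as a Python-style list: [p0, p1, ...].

Change: A[6] -3 -> -7, delta = -4
P[k] for k < 6: unchanged (A[6] not included)
P[k] for k >= 6: shift by delta = -4
  P[0] = -6 + 0 = -6
  P[1] = -2 + 0 = -2
  P[2] = 14 + 0 = 14
  P[3] = 9 + 0 = 9
  P[4] = 10 + 0 = 10
  P[5] = 28 + 0 = 28
  P[6] = 25 + -4 = 21
  P[7] = 18 + -4 = 14

Answer: [-6, -2, 14, 9, 10, 28, 21, 14]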